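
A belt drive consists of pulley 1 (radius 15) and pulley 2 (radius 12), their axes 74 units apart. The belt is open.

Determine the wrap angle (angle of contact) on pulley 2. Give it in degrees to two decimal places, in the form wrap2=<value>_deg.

wrap2=175.35_deg

open belt: β = asin((r2−r1)/C) = asin(-3/74) = -2.3234°
wrap1 = π − 2β = 184.6469°
wrap2 = π + 2β = 175.3531°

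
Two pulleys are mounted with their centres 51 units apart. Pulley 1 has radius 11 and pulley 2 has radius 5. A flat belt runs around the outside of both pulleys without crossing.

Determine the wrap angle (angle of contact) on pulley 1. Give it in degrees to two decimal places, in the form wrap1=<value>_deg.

wrap1=193.51_deg

open belt: β = asin((r2−r1)/C) = asin(-6/51) = -6.7563°
wrap1 = π − 2β = 193.5127°
wrap2 = π + 2β = 166.4873°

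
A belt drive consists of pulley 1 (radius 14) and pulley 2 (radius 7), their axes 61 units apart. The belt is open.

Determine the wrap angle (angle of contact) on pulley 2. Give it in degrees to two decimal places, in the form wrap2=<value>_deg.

wrap2=166.82_deg

open belt: β = asin((r2−r1)/C) = asin(-7/61) = -6.5894°
wrap1 = π − 2β = 193.1789°
wrap2 = π + 2β = 166.8211°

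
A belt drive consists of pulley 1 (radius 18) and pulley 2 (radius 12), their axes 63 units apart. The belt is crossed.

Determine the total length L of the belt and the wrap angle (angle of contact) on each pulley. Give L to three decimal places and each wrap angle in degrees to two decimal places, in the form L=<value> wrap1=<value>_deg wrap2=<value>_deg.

L=234.824 wrap1=236.87_deg wrap2=236.87_deg

crossed belt: β = asin((r1+r2)/C) = asin(30/63) = 28.4369°
wrap1 = wrap2 = π + 2β = 236.8738°
tangent length = C·cosβ = 55.3986
L = (r1+r2)·wrap + 2·C·cosβ = 30·4.1342 + 2·55.3986 = 234.8239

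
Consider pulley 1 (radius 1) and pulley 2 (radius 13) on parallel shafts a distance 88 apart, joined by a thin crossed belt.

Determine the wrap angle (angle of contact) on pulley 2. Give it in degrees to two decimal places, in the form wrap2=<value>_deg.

crossed belt: β = asin((r1+r2)/C) = asin(14/88) = 9.1541°
wrap1 = wrap2 = π + 2β = 198.3083°

wrap2=198.31_deg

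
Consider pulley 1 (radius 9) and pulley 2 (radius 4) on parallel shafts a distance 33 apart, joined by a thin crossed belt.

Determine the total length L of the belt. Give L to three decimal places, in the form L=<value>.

L=112.031

crossed belt: β = asin((r1+r2)/C) = asin(13/33) = 23.1998°
wrap1 = wrap2 = π + 2β = 226.3997°
tangent length = C·cosβ = 30.3315
L = (r1+r2)·wrap + 2·C·cosβ = 13·3.9514 + 2·30.3315 = 112.0315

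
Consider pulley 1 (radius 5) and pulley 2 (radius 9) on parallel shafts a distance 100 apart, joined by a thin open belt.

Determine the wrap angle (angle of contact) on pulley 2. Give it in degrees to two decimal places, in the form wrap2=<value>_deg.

wrap2=184.58_deg

open belt: β = asin((r2−r1)/C) = asin(4/100) = 2.2924°
wrap1 = π − 2β = 175.4151°
wrap2 = π + 2β = 184.5849°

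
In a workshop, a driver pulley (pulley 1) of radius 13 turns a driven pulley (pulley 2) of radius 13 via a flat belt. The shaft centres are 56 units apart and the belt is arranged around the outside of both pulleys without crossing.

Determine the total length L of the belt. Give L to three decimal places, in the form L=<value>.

L=193.681

open belt: β = asin((r2−r1)/C) = asin(0/56) = 0.0000°
wrap1 = π − 2β = 180.0000°
wrap2 = π + 2β = 180.0000°
tangent length = C·cosβ = 56.0000
L = r1·wrap1 + r2·wrap2 + 2·C·cosβ = 13·3.1416 + 13·3.1416 + 2·56.0000 = 193.6814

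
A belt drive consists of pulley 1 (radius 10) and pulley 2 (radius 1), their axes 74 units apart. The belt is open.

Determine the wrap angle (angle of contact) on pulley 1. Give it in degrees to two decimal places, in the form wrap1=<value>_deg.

open belt: β = asin((r2−r1)/C) = asin(-9/74) = -6.9857°
wrap1 = π − 2β = 193.9714°
wrap2 = π + 2β = 166.0286°

wrap1=193.97_deg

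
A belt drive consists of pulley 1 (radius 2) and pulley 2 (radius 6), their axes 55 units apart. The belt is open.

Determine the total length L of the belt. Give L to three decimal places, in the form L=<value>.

open belt: β = asin((r2−r1)/C) = asin(4/55) = 4.1706°
wrap1 = π − 2β = 171.6587°
wrap2 = π + 2β = 188.3413°
tangent length = C·cosβ = 54.8544
L = r1·wrap1 + r2·wrap2 + 2·C·cosβ = 2·2.9960 + 6·3.2872 + 2·54.8544 = 135.4238

L=135.424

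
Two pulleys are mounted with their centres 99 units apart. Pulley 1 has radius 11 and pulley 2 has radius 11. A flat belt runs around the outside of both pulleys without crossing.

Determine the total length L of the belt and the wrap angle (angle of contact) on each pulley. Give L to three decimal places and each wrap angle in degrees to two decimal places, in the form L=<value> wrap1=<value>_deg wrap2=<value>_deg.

L=267.115 wrap1=180.00_deg wrap2=180.00_deg

open belt: β = asin((r2−r1)/C) = asin(0/99) = 0.0000°
wrap1 = π − 2β = 180.0000°
wrap2 = π + 2β = 180.0000°
tangent length = C·cosβ = 99.0000
L = r1·wrap1 + r2·wrap2 + 2·C·cosβ = 11·3.1416 + 11·3.1416 + 2·99.0000 = 267.1150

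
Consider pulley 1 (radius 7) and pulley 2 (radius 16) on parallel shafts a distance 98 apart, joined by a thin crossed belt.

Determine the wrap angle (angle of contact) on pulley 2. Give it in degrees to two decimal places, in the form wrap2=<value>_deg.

crossed belt: β = asin((r1+r2)/C) = asin(23/98) = 13.5736°
wrap1 = wrap2 = π + 2β = 207.1472°

wrap2=207.15_deg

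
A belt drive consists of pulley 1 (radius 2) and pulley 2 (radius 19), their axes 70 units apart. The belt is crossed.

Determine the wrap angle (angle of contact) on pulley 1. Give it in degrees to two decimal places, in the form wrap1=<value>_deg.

wrap1=214.92_deg

crossed belt: β = asin((r1+r2)/C) = asin(21/70) = 17.4576°
wrap1 = wrap2 = π + 2β = 214.9152°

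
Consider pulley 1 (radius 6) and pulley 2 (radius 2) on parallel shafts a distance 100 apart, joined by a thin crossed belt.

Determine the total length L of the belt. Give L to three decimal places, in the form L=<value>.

crossed belt: β = asin((r1+r2)/C) = asin(8/100) = 4.5886°
wrap1 = wrap2 = π + 2β = 189.1771°
tangent length = C·cosβ = 99.6795
L = (r1+r2)·wrap + 2·C·cosβ = 8·3.3018 + 2·99.6795 = 225.7731

L=225.773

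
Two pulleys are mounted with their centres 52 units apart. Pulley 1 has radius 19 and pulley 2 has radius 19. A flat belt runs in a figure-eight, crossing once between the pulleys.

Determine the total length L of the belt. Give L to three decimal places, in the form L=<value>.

L=252.652

crossed belt: β = asin((r1+r2)/C) = asin(38/52) = 46.9509°
wrap1 = wrap2 = π + 2β = 273.9018°
tangent length = C·cosβ = 35.4965
L = (r1+r2)·wrap + 2·C·cosβ = 38·4.7805 + 2·35.4965 = 252.6515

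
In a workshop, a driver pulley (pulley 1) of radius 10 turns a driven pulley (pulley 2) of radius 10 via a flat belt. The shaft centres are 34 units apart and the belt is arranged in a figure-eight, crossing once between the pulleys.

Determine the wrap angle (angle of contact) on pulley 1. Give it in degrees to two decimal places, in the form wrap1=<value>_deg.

wrap1=252.06_deg

crossed belt: β = asin((r1+r2)/C) = asin(20/34) = 36.0319°
wrap1 = wrap2 = π + 2β = 252.0638°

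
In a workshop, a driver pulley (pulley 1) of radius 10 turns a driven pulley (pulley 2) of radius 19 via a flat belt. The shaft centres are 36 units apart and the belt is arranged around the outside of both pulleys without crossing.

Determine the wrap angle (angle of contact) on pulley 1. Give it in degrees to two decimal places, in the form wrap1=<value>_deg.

open belt: β = asin((r2−r1)/C) = asin(9/36) = 14.4775°
wrap1 = π − 2β = 151.0450°
wrap2 = π + 2β = 208.9550°

wrap1=151.04_deg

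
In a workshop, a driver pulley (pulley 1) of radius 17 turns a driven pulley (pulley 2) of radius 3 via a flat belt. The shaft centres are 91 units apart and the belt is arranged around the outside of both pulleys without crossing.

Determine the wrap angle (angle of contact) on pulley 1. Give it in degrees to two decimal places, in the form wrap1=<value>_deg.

open belt: β = asin((r2−r1)/C) = asin(-14/91) = -8.8499°
wrap1 = π − 2β = 197.6998°
wrap2 = π + 2β = 162.3002°

wrap1=197.70_deg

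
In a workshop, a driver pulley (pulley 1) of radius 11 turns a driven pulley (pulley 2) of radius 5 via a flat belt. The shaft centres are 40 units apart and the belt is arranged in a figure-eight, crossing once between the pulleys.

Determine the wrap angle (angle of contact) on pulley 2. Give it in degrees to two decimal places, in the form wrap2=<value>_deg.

wrap2=227.16_deg

crossed belt: β = asin((r1+r2)/C) = asin(16/40) = 23.5782°
wrap1 = wrap2 = π + 2β = 227.1564°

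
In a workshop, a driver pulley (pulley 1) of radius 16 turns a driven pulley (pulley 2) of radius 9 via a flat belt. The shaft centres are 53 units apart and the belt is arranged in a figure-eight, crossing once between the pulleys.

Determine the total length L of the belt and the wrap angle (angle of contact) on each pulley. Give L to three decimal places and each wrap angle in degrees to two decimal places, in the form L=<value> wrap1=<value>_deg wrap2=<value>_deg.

L=196.567 wrap1=236.29_deg wrap2=236.29_deg

crossed belt: β = asin((r1+r2)/C) = asin(25/53) = 28.1446°
wrap1 = wrap2 = π + 2β = 236.2892°
tangent length = C·cosβ = 46.7333
L = (r1+r2)·wrap + 2·C·cosβ = 25·4.1240 + 2·46.7333 = 196.5672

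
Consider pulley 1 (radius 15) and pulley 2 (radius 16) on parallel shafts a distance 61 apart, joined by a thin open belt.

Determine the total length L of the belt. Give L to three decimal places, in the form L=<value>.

open belt: β = asin((r2−r1)/C) = asin(1/61) = 0.9393°
wrap1 = π − 2β = 178.1214°
wrap2 = π + 2β = 181.8786°
tangent length = C·cosβ = 60.9918
L = r1·wrap1 + r2·wrap2 + 2·C·cosβ = 15·3.1088 + 16·3.1744 + 2·60.9918 = 219.4058

L=219.406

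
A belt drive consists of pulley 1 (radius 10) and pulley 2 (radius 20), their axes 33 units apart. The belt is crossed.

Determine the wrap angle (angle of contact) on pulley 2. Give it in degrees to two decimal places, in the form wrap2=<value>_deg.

crossed belt: β = asin((r1+r2)/C) = asin(30/33) = 65.3800°
wrap1 = wrap2 = π + 2β = 310.7600°

wrap2=310.76_deg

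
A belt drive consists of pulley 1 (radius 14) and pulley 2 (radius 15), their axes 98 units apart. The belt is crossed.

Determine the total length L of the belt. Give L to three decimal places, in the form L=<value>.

crossed belt: β = asin((r1+r2)/C) = asin(29/98) = 17.2126°
wrap1 = wrap2 = π + 2β = 214.4252°
tangent length = C·cosβ = 93.6109
L = (r1+r2)·wrap + 2·C·cosβ = 29·3.7424 + 2·93.6109 = 295.7522

L=295.752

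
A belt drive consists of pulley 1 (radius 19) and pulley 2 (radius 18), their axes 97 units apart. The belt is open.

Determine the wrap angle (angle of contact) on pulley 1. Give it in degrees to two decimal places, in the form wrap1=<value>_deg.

open belt: β = asin((r2−r1)/C) = asin(-1/97) = -0.5907°
wrap1 = π − 2β = 181.1814°
wrap2 = π + 2β = 178.8186°

wrap1=181.18_deg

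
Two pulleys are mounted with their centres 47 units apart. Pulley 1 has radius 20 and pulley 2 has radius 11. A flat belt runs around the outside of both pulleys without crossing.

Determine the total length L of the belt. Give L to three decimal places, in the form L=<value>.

L=193.118

open belt: β = asin((r2−r1)/C) = asin(-9/47) = -11.0397°
wrap1 = π − 2β = 202.0794°
wrap2 = π + 2β = 157.9206°
tangent length = C·cosβ = 46.1303
L = r1·wrap1 + r2·wrap2 + 2·C·cosβ = 20·3.5270 + 11·2.7562 + 2·46.1303 = 193.1181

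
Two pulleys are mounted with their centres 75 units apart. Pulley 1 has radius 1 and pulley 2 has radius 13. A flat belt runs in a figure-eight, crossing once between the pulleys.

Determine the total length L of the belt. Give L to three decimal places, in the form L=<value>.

crossed belt: β = asin((r1+r2)/C) = asin(14/75) = 10.7583°
wrap1 = wrap2 = π + 2β = 201.5166°
tangent length = C·cosβ = 73.6817
L = (r1+r2)·wrap + 2·C·cosβ = 14·3.5171 + 2·73.6817 = 196.6033

L=196.603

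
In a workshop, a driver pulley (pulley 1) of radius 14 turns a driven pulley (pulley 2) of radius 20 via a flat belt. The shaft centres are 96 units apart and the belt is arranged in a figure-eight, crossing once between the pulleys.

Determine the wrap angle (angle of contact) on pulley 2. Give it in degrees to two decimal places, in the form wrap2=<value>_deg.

crossed belt: β = asin((r1+r2)/C) = asin(34/96) = 20.7424°
wrap1 = wrap2 = π + 2β = 221.4848°

wrap2=221.48_deg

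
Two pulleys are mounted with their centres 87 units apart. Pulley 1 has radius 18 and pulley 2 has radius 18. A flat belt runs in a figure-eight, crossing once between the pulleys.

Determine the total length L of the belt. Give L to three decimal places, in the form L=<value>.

crossed belt: β = asin((r1+r2)/C) = asin(36/87) = 24.4433°
wrap1 = wrap2 = π + 2β = 228.8867°
tangent length = C·cosβ = 79.2023
L = (r1+r2)·wrap + 2·C·cosβ = 36·3.9948 + 2·79.2023 = 302.2183

L=302.218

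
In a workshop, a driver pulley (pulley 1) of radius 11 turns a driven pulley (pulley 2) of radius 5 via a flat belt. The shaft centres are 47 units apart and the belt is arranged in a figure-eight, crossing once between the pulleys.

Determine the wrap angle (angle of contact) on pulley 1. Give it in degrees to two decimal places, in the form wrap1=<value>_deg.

wrap1=219.81_deg

crossed belt: β = asin((r1+r2)/C) = asin(16/47) = 19.9028°
wrap1 = wrap2 = π + 2β = 219.8056°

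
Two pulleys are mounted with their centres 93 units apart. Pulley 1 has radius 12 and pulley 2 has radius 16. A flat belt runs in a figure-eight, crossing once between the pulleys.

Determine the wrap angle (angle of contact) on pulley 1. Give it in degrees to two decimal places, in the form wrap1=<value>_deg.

crossed belt: β = asin((r1+r2)/C) = asin(28/93) = 17.5222°
wrap1 = wrap2 = π + 2β = 215.0444°

wrap1=215.04_deg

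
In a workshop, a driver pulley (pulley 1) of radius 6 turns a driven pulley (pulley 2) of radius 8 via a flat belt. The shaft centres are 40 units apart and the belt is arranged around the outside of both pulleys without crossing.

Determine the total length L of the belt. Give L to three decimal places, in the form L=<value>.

L=124.082

open belt: β = asin((r2−r1)/C) = asin(2/40) = 2.8660°
wrap1 = π − 2β = 174.2680°
wrap2 = π + 2β = 185.7320°
tangent length = C·cosβ = 39.9500
L = r1·wrap1 + r2·wrap2 + 2·C·cosβ = 6·3.0416 + 8·3.2416 + 2·39.9500 = 124.0823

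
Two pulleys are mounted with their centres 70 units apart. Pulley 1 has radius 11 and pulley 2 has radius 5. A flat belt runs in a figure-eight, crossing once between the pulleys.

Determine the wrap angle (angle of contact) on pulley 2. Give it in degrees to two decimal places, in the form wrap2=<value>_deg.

wrap2=206.43_deg

crossed belt: β = asin((r1+r2)/C) = asin(16/70) = 13.2130°
wrap1 = wrap2 = π + 2β = 206.4260°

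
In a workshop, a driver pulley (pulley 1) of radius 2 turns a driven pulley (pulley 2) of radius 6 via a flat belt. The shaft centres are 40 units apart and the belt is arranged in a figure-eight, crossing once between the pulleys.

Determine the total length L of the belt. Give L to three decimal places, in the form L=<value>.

L=106.738

crossed belt: β = asin((r1+r2)/C) = asin(8/40) = 11.5370°
wrap1 = wrap2 = π + 2β = 203.0739°
tangent length = C·cosβ = 39.1918
L = (r1+r2)·wrap + 2·C·cosβ = 8·3.5443 + 2·39.1918 = 106.7381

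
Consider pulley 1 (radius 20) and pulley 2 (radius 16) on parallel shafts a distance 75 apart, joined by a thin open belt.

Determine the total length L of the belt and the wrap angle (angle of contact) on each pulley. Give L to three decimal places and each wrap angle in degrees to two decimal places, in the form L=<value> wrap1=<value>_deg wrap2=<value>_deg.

L=263.311 wrap1=186.11_deg wrap2=173.89_deg

open belt: β = asin((r2−r1)/C) = asin(-4/75) = -3.0572°
wrap1 = π − 2β = 186.1145°
wrap2 = π + 2β = 173.8855°
tangent length = C·cosβ = 74.8933
L = r1·wrap1 + r2·wrap2 + 2·C·cosβ = 20·3.2483 + 16·3.0349 + 2·74.8933 = 263.3107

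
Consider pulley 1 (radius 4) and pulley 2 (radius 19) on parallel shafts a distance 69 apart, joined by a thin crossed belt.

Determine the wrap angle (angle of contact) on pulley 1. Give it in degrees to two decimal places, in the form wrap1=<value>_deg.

wrap1=218.94_deg

crossed belt: β = asin((r1+r2)/C) = asin(23/69) = 19.4712°
wrap1 = wrap2 = π + 2β = 218.9424°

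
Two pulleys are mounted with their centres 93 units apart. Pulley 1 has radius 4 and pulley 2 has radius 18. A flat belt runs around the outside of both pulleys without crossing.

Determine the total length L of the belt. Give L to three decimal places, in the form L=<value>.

L=257.227

open belt: β = asin((r2−r1)/C) = asin(14/93) = 8.6581°
wrap1 = π − 2β = 162.6838°
wrap2 = π + 2β = 197.3162°
tangent length = C·cosβ = 91.9402
L = r1·wrap1 + r2·wrap2 + 2·C·cosβ = 4·2.8394 + 18·3.4438 + 2·91.9402 = 257.2266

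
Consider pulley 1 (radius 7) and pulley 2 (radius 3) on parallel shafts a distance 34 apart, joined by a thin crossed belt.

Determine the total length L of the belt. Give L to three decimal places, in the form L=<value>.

L=102.379

crossed belt: β = asin((r1+r2)/C) = asin(10/34) = 17.1046°
wrap1 = wrap2 = π + 2β = 214.2093°
tangent length = C·cosβ = 32.4962
L = (r1+r2)·wrap + 2·C·cosβ = 10·3.7387 + 2·32.4962 = 102.3789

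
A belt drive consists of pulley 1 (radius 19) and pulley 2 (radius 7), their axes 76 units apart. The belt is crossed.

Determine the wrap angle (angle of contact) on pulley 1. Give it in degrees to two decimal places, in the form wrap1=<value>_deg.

wrap1=220.01_deg

crossed belt: β = asin((r1+r2)/C) = asin(26/76) = 20.0052°
wrap1 = wrap2 = π + 2β = 220.0104°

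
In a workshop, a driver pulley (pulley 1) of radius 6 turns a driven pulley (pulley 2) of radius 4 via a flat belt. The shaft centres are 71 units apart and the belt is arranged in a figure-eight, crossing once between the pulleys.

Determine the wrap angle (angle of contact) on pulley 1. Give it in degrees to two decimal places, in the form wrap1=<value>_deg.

crossed belt: β = asin((r1+r2)/C) = asin(10/71) = 8.0967°
wrap1 = wrap2 = π + 2β = 196.1935°

wrap1=196.19_deg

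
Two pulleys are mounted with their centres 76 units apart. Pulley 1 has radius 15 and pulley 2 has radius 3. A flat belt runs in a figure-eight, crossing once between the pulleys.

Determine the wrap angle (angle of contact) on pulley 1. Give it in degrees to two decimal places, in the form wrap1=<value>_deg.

wrap1=207.40_deg

crossed belt: β = asin((r1+r2)/C) = asin(18/76) = 13.7002°
wrap1 = wrap2 = π + 2β = 207.4005°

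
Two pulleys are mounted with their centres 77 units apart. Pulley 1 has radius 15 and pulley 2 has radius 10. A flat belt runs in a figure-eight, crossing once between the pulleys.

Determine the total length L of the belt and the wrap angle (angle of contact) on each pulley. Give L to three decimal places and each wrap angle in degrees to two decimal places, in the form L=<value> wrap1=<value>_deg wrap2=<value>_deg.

L=240.730 wrap1=217.89_deg wrap2=217.89_deg

crossed belt: β = asin((r1+r2)/C) = asin(25/77) = 18.9459°
wrap1 = wrap2 = π + 2β = 217.8918°
tangent length = C·cosβ = 72.8286
L = (r1+r2)·wrap + 2·C·cosβ = 25·3.8029 + 2·72.8286 = 240.7304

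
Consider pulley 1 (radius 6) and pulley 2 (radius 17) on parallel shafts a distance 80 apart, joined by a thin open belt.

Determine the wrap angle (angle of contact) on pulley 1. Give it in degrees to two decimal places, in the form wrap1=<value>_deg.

wrap1=164.19_deg

open belt: β = asin((r2−r1)/C) = asin(11/80) = 7.9032°
wrap1 = π − 2β = 164.1936°
wrap2 = π + 2β = 195.8064°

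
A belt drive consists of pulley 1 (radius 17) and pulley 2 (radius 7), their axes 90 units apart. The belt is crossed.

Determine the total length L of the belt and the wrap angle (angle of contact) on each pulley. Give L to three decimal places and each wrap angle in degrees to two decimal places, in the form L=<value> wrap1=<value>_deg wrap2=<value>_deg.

crossed belt: β = asin((r1+r2)/C) = asin(24/90) = 15.4660°
wrap1 = wrap2 = π + 2β = 210.9320°
tangent length = C·cosβ = 86.7410
L = (r1+r2)·wrap + 2·C·cosβ = 24·3.6815 + 2·86.7410 = 261.8370

L=261.837 wrap1=210.93_deg wrap2=210.93_deg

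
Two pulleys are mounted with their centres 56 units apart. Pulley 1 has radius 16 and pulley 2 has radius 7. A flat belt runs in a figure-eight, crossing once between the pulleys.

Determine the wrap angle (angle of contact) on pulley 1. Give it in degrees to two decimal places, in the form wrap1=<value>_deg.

wrap1=228.50_deg

crossed belt: β = asin((r1+r2)/C) = asin(23/56) = 24.2497°
wrap1 = wrap2 = π + 2β = 228.4994°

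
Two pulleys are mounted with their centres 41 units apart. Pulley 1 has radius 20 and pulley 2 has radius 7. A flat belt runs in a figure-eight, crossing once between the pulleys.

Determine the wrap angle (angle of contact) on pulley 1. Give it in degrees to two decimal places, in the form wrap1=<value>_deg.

wrap1=262.38_deg

crossed belt: β = asin((r1+r2)/C) = asin(27/41) = 41.1884°
wrap1 = wrap2 = π + 2β = 262.3767°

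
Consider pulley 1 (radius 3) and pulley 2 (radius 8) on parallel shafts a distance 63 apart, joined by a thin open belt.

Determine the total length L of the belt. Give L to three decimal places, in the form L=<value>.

L=160.955

open belt: β = asin((r2−r1)/C) = asin(5/63) = 4.5521°
wrap1 = π − 2β = 170.8959°
wrap2 = π + 2β = 189.1041°
tangent length = C·cosβ = 62.8013
L = r1·wrap1 + r2·wrap2 + 2·C·cosβ = 3·2.9827 + 8·3.3005 + 2·62.8013 = 160.9546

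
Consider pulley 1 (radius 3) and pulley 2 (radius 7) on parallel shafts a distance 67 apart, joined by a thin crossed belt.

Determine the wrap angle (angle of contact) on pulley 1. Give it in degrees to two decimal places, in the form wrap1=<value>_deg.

crossed belt: β = asin((r1+r2)/C) = asin(10/67) = 8.5837°
wrap1 = wrap2 = π + 2β = 197.1674°

wrap1=197.17_deg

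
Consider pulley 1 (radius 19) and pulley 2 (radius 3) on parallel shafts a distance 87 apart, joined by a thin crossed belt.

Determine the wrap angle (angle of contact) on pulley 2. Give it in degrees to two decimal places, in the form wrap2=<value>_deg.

wrap2=209.30_deg

crossed belt: β = asin((r1+r2)/C) = asin(22/87) = 14.6476°
wrap1 = wrap2 = π + 2β = 209.2952°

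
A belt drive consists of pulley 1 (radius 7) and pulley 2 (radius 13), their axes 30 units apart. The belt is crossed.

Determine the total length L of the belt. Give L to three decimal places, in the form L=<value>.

L=136.742

crossed belt: β = asin((r1+r2)/C) = asin(20/30) = 41.8103°
wrap1 = wrap2 = π + 2β = 263.6206°
tangent length = C·cosβ = 22.3607
L = (r1+r2)·wrap + 2·C·cosβ = 20·4.6010 + 2·22.3607 = 136.7423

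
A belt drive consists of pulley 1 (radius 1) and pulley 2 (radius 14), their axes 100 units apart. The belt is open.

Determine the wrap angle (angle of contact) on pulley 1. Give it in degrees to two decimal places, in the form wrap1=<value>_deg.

wrap1=165.06_deg

open belt: β = asin((r2−r1)/C) = asin(13/100) = 7.4696°
wrap1 = π − 2β = 165.0608°
wrap2 = π + 2β = 194.9392°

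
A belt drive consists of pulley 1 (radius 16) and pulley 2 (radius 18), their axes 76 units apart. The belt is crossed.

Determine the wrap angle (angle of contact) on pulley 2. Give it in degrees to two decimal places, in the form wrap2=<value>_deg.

crossed belt: β = asin((r1+r2)/C) = asin(34/76) = 26.5750°
wrap1 = wrap2 = π + 2β = 233.1499°

wrap2=233.15_deg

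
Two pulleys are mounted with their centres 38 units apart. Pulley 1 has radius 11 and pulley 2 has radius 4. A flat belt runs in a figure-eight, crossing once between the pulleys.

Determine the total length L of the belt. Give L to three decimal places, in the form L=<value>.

L=129.126

crossed belt: β = asin((r1+r2)/C) = asin(15/38) = 23.2496°
wrap1 = wrap2 = π + 2β = 226.4991°
tangent length = C·cosβ = 34.9142
L = (r1+r2)·wrap + 2·C·cosβ = 15·3.9532 + 2·34.9142 = 129.1257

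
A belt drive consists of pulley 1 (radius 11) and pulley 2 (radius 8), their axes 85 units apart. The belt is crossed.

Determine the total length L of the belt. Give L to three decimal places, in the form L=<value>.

crossed belt: β = asin((r1+r2)/C) = asin(19/85) = 12.9164°
wrap1 = wrap2 = π + 2β = 205.8328°
tangent length = C·cosβ = 82.8493
L = (r1+r2)·wrap + 2·C·cosβ = 19·3.5925 + 2·82.8493 = 233.9553

L=233.955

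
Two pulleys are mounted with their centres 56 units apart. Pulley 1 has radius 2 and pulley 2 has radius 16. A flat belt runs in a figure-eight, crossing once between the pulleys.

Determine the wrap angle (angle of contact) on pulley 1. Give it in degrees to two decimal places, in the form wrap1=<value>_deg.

wrap1=217.50_deg

crossed belt: β = asin((r1+r2)/C) = asin(18/56) = 18.7493°
wrap1 = wrap2 = π + 2β = 217.4987°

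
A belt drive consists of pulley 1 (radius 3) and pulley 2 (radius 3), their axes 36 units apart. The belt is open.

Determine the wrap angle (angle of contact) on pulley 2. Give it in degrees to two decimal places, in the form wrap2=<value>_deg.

open belt: β = asin((r2−r1)/C) = asin(0/36) = 0.0000°
wrap1 = π − 2β = 180.0000°
wrap2 = π + 2β = 180.0000°

wrap2=180.00_deg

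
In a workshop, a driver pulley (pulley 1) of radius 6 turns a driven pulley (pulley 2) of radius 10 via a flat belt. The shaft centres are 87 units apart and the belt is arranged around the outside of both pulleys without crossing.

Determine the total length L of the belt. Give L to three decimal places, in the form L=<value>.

open belt: β = asin((r2−r1)/C) = asin(4/87) = 2.6352°
wrap1 = π − 2β = 174.7296°
wrap2 = π + 2β = 185.2704°
tangent length = C·cosβ = 86.9080
L = r1·wrap1 + r2·wrap2 + 2·C·cosβ = 6·3.0496 + 10·3.2336 + 2·86.9080 = 224.4494

L=224.449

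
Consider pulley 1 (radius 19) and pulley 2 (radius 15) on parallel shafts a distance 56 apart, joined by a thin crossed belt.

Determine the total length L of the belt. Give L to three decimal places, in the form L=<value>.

crossed belt: β = asin((r1+r2)/C) = asin(34/56) = 37.3832°
wrap1 = wrap2 = π + 2β = 254.7664°
tangent length = C·cosβ = 44.4972
L = (r1+r2)·wrap + 2·C·cosβ = 34·4.4465 + 2·44.4972 = 240.1758

L=240.176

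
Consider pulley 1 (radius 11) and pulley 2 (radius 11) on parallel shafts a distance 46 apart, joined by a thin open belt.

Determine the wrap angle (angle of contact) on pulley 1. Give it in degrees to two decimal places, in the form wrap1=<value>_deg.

open belt: β = asin((r2−r1)/C) = asin(0/46) = 0.0000°
wrap1 = π − 2β = 180.0000°
wrap2 = π + 2β = 180.0000°

wrap1=180.00_deg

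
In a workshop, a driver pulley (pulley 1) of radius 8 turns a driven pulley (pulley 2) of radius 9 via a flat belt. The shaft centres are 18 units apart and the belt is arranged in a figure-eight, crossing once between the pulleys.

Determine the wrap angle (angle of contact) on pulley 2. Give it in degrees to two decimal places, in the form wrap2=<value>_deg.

crossed belt: β = asin((r1+r2)/C) = asin(17/18) = 70.8119°
wrap1 = wrap2 = π + 2β = 321.6237°

wrap2=321.62_deg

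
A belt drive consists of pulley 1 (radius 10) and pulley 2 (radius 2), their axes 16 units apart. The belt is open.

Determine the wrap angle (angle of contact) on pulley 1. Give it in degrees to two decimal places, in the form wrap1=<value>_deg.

open belt: β = asin((r2−r1)/C) = asin(-8/16) = -30.0000°
wrap1 = π − 2β = 240.0000°
wrap2 = π + 2β = 120.0000°

wrap1=240.00_deg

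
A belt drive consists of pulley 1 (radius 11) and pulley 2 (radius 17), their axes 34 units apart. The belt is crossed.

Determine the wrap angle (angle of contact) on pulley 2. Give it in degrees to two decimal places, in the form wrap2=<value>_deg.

wrap2=290.88_deg

crossed belt: β = asin((r1+r2)/C) = asin(28/34) = 55.4397°
wrap1 = wrap2 = π + 2β = 290.8794°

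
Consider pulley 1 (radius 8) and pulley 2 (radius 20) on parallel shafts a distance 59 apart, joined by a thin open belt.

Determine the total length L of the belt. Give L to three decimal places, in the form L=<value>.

L=208.414

open belt: β = asin((r2−r1)/C) = asin(12/59) = 11.7353°
wrap1 = π − 2β = 156.5295°
wrap2 = π + 2β = 203.4705°
tangent length = C·cosβ = 57.7668
L = r1·wrap1 + r2·wrap2 + 2·C·cosβ = 8·2.7320 + 20·3.5512 + 2·57.7668 = 208.4138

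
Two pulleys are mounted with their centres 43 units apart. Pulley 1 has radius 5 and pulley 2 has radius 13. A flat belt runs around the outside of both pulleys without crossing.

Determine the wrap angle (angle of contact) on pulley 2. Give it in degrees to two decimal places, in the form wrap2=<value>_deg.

wrap2=201.44_deg

open belt: β = asin((r2−r1)/C) = asin(8/43) = 10.7222°
wrap1 = π − 2β = 158.5557°
wrap2 = π + 2β = 201.4443°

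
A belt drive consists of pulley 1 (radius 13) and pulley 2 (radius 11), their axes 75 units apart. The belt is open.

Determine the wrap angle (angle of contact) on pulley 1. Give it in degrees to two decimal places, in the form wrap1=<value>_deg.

open belt: β = asin((r2−r1)/C) = asin(-2/75) = -1.5281°
wrap1 = π − 2β = 183.0561°
wrap2 = π + 2β = 176.9439°

wrap1=183.06_deg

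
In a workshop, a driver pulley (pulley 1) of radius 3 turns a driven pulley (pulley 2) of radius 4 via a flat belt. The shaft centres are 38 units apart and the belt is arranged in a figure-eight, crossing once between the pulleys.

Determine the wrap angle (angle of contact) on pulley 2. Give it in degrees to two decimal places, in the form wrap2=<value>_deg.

wrap2=201.23_deg

crossed belt: β = asin((r1+r2)/C) = asin(7/38) = 10.6151°
wrap1 = wrap2 = π + 2β = 201.2302°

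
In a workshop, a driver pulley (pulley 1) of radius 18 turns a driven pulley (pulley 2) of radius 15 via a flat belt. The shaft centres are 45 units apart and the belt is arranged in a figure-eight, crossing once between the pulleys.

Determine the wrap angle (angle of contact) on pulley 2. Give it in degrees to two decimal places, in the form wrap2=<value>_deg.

crossed belt: β = asin((r1+r2)/C) = asin(33/45) = 47.1666°
wrap1 = wrap2 = π + 2β = 274.3331°

wrap2=274.33_deg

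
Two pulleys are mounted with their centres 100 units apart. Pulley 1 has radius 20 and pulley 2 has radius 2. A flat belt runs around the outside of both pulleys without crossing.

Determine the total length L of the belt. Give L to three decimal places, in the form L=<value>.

open belt: β = asin((r2−r1)/C) = asin(-18/100) = -10.3698°
wrap1 = π − 2β = 200.7395°
wrap2 = π + 2β = 159.2605°
tangent length = C·cosβ = 98.3667
L = r1·wrap1 + r2·wrap2 + 2·C·cosβ = 20·3.5036 + 2·2.7796 + 2·98.3667 = 272.3639

L=272.364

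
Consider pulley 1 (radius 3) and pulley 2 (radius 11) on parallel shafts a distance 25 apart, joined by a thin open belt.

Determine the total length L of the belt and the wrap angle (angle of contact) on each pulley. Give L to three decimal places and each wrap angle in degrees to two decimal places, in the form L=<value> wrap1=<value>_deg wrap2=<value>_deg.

open belt: β = asin((r2−r1)/C) = asin(8/25) = 18.6629°
wrap1 = π − 2β = 142.6742°
wrap2 = π + 2β = 217.3258°
tangent length = C·cosβ = 23.6854
L = r1·wrap1 + r2·wrap2 + 2·C·cosβ = 3·2.4901 + 11·3.7931 + 2·23.6854 = 96.5648

L=96.565 wrap1=142.67_deg wrap2=217.33_deg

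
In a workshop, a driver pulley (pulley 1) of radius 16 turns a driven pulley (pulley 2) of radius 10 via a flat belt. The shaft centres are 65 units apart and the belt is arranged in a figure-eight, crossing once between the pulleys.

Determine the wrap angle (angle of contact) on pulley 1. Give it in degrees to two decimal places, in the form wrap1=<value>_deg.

crossed belt: β = asin((r1+r2)/C) = asin(26/65) = 23.5782°
wrap1 = wrap2 = π + 2β = 227.1564°

wrap1=227.16_deg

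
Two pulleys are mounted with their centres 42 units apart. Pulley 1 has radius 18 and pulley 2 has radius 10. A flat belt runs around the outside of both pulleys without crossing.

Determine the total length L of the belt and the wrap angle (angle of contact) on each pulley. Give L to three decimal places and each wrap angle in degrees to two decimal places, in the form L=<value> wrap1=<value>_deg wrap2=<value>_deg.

L=173.493 wrap1=201.96_deg wrap2=158.04_deg

open belt: β = asin((r2−r1)/C) = asin(-8/42) = -10.9806°
wrap1 = π − 2β = 201.9612°
wrap2 = π + 2β = 158.0388°
tangent length = C·cosβ = 41.2311
L = r1·wrap1 + r2·wrap2 + 2·C·cosβ = 18·3.5249 + 10·2.7583 + 2·41.2311 = 173.4931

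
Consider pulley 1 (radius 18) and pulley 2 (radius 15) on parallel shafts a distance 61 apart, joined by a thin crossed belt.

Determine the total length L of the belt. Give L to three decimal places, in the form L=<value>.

L=244.005

crossed belt: β = asin((r1+r2)/C) = asin(33/61) = 32.7506°
wrap1 = wrap2 = π + 2β = 245.5012°
tangent length = C·cosβ = 51.3030
L = (r1+r2)·wrap + 2·C·cosβ = 33·4.2848 + 2·51.3030 = 244.0046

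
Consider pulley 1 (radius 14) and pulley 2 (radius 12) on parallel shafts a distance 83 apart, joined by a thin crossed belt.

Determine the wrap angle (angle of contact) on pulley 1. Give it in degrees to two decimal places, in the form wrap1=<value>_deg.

wrap1=216.51_deg

crossed belt: β = asin((r1+r2)/C) = asin(26/83) = 18.2554°
wrap1 = wrap2 = π + 2β = 216.5108°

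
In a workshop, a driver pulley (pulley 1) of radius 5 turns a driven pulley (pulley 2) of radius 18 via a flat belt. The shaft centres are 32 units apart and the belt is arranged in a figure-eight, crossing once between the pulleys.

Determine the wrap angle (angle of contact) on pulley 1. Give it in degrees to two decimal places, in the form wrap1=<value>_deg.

wrap1=271.90_deg

crossed belt: β = asin((r1+r2)/C) = asin(23/32) = 45.9514°
wrap1 = wrap2 = π + 2β = 271.9027°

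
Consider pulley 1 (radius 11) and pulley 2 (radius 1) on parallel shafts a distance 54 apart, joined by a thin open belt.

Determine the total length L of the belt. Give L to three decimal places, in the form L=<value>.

open belt: β = asin((r2−r1)/C) = asin(-10/54) = -10.6719°
wrap1 = π − 2β = 201.3439°
wrap2 = π + 2β = 158.6561°
tangent length = C·cosβ = 53.0660
L = r1·wrap1 + r2·wrap2 + 2·C·cosβ = 11·3.5141 + 1·2.7691 + 2·53.0660 = 147.5563

L=147.556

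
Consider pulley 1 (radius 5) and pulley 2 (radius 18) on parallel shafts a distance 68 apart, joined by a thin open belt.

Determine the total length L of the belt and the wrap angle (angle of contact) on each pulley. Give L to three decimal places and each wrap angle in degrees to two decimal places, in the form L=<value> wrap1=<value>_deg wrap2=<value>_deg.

L=210.750 wrap1=157.96_deg wrap2=202.04_deg

open belt: β = asin((r2−r1)/C) = asin(13/68) = 11.0214°
wrap1 = π − 2β = 157.9571°
wrap2 = π + 2β = 202.0429°
tangent length = C·cosβ = 66.7458
L = r1·wrap1 + r2·wrap2 + 2·C·cosβ = 5·2.7569 + 18·3.5263 + 2·66.7458 = 210.7496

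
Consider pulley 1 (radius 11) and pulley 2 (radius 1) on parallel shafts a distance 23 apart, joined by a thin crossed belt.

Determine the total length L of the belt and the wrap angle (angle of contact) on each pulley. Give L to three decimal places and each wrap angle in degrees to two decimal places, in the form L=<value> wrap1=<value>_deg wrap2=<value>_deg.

L=90.115 wrap1=242.90_deg wrap2=242.90_deg

crossed belt: β = asin((r1+r2)/C) = asin(12/23) = 31.4490°
wrap1 = wrap2 = π + 2β = 242.8980°
tangent length = C·cosβ = 19.6214
L = (r1+r2)·wrap + 2·C·cosβ = 12·4.2394 + 2·19.6214 = 90.1153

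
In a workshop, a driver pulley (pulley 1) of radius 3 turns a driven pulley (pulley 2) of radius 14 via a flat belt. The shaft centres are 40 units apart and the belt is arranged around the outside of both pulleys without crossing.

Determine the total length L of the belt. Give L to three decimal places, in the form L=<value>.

L=136.452

open belt: β = asin((r2−r1)/C) = asin(11/40) = 15.9620°
wrap1 = π − 2β = 148.0760°
wrap2 = π + 2β = 211.9240°
tangent length = C·cosβ = 38.4578
L = r1·wrap1 + r2·wrap2 + 2·C·cosβ = 3·2.5844 + 14·3.6988 + 2·38.4578 = 136.4516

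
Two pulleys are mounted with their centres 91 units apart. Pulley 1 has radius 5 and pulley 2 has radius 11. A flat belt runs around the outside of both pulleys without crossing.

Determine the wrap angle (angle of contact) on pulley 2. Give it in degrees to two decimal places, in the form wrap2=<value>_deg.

wrap2=187.56_deg

open belt: β = asin((r2−r1)/C) = asin(6/91) = 3.7805°
wrap1 = π − 2β = 172.4390°
wrap2 = π + 2β = 187.5610°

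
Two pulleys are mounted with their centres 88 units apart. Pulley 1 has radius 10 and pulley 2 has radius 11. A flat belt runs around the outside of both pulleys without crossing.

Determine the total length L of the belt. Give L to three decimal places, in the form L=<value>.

L=241.985

open belt: β = asin((r2−r1)/C) = asin(1/88) = 0.6511°
wrap1 = π − 2β = 178.6978°
wrap2 = π + 2β = 181.3022°
tangent length = C·cosβ = 87.9943
L = r1·wrap1 + r2·wrap2 + 2·C·cosβ = 10·3.1189 + 11·3.1643 + 2·87.9943 = 241.9848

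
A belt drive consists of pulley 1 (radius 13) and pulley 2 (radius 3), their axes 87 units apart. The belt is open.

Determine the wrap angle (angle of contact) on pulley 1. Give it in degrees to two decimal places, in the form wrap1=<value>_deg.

open belt: β = asin((r2−r1)/C) = asin(-10/87) = -6.6003°
wrap1 = π − 2β = 193.2006°
wrap2 = π + 2β = 166.7994°

wrap1=193.20_deg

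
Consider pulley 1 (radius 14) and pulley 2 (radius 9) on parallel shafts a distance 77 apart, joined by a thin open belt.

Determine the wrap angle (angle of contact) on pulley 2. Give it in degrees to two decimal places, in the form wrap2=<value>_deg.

open belt: β = asin((r2−r1)/C) = asin(-5/77) = -3.7231°
wrap1 = π − 2β = 187.4462°
wrap2 = π + 2β = 172.5538°

wrap2=172.55_deg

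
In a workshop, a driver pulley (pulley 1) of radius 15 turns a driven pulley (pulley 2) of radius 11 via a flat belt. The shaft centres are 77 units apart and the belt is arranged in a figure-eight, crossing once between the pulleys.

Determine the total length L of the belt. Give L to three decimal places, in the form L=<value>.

L=244.547

crossed belt: β = asin((r1+r2)/C) = asin(26/77) = 19.7345°
wrap1 = wrap2 = π + 2β = 219.4690°
tangent length = C·cosβ = 72.4776
L = (r1+r2)·wrap + 2·C·cosβ = 26·3.8305 + 2·72.4776 = 244.5471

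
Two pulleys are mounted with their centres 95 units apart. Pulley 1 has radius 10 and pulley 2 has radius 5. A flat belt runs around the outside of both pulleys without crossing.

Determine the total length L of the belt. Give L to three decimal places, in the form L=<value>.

open belt: β = asin((r2−r1)/C) = asin(-5/95) = -3.0170°
wrap1 = π − 2β = 186.0339°
wrap2 = π + 2β = 173.9661°
tangent length = C·cosβ = 94.8683
L = r1·wrap1 + r2·wrap2 + 2·C·cosβ = 10·3.2469 + 5·3.0363 + 2·94.8683 = 237.3871

L=237.387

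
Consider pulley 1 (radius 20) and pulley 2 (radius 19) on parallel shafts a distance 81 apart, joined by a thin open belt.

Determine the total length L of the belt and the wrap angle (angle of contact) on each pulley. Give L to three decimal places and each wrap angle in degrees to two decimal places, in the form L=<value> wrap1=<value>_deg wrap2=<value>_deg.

open belt: β = asin((r2−r1)/C) = asin(-1/81) = -0.7074°
wrap1 = π − 2β = 181.4147°
wrap2 = π + 2β = 178.5853°
tangent length = C·cosβ = 80.9938
L = r1·wrap1 + r2·wrap2 + 2·C·cosβ = 20·3.1663 + 19·3.1169 + 2·80.9938 = 284.5345

L=284.534 wrap1=181.41_deg wrap2=178.59_deg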